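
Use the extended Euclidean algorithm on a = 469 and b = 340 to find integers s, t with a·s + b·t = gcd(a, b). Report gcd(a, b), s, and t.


Euclidean algorithm on (469, 340) — divide until remainder is 0:
  469 = 1 · 340 + 129
  340 = 2 · 129 + 82
  129 = 1 · 82 + 47
  82 = 1 · 47 + 35
  47 = 1 · 35 + 12
  35 = 2 · 12 + 11
  12 = 1 · 11 + 1
  11 = 11 · 1 + 0
gcd(469, 340) = 1.
Track Bezout coefficients alongside the remainders: start with r₀ = 469 = a·1 + b·0 (s = 1, t = 0) and r₁ = 340 = a·0 + b·1 (s = 0, t = 1); each new remainder r_{k+1} = r_{k-1} − q_k·r_k inherits s_{k+1} = s_{k-1} − q_k·s_k, t_{k+1} = t_{k-1} − q_k·t_k, so r_k = a·s_k + b·t_k at every step:
  q = 1: r = 129, s = 1 − 1·0 = 1, t = 0 − 1·1 = -1  (check: 469·1 + 340·(-1) = 129)
  q = 2: r = 82, s = 0 − 2·1 = -2, t = 1 − 2·(-1) = 3  (check: 469·(-2) + 340·3 = 82)
  q = 1: r = 47, s = 1 − 1·(-2) = 3, t = -1 − 1·3 = -4  (check: 469·3 + 340·(-4) = 47)
  q = 1: r = 35, s = -2 − 1·3 = -5, t = 3 − 1·(-4) = 7  (check: 469·(-5) + 340·7 = 35)
  q = 1: r = 12, s = 3 − 1·(-5) = 8, t = -4 − 1·7 = -11  (check: 469·8 + 340·(-11) = 12)
  q = 2: r = 11, s = -5 − 2·8 = -21, t = 7 − 2·(-11) = 29  (check: 469·(-21) + 340·29 = 11)
  q = 1: r = 1, s = 8 − 1·(-21) = 29, t = -11 − 1·29 = -40  (check: 469·29 + 340·(-40) = 1)
The row with r = 1 (the gcd) gives the Bezout coefficients s = 29, t = -40.
Result: 469 · (29) + 340 · (-40) = 1.

gcd(469, 340) = 1; s = 29, t = -40 (check: 469·29 + 340·(-40) = 1).


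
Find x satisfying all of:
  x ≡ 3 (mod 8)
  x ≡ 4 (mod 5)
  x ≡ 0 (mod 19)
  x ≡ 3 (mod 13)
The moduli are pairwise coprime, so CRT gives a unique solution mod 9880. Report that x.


Product of moduli M = 8 · 5 · 19 · 13 = 9880.
Merge one congruence at a time:
  Start: x ≡ 3 (mod 8).
  Combine with x ≡ 4 (mod 5); new modulus lcm = 40.
    Write x = 3 + 8·t and substitute into x ≡ 4 (mod 5): 8·t ≡ 4 − 3 = 1 (mod 5).
    Reduce coefficients mod 5: 3·t ≡ 1 (mod 5).
    The inverse of 3 mod 5 is 2 (since 3·2 = 6 = 1·5 + 1), so t ≡ 2·1 = 2 ≡ 2 (mod 5).
    Then x = 3 + 8·2 = 19, valid modulo lcm(8, 5) = 40: x ≡ 19 (mod 40).
  Combine with x ≡ 0 (mod 19); new modulus lcm = 760.
    Write x = 19 + 40·t and substitute into x ≡ 0 (mod 19): 40·t ≡ 0 − 19 = -19 (mod 19).
    Reduce coefficients mod 19: 2·t ≡ 0 (mod 19).
    The inverse of 2 mod 19 is 10 (since 2·10 = 20 = 1·19 + 1), so t ≡ 10·0 = 0 ≡ 0 (mod 19).
    Then x = 19 + 40·0 = 19, valid modulo lcm(40, 19) = 760: x ≡ 19 (mod 760).
  Combine with x ≡ 3 (mod 13); new modulus lcm = 9880.
    Write x = 19 + 760·t and substitute into x ≡ 3 (mod 13): 760·t ≡ 3 − 19 = -16 (mod 13).
    Reduce coefficients mod 13: 6·t ≡ 10 (mod 13).
    The inverse of 6 mod 13 is 11 (since 6·11 = 66 = 5·13 + 1), so t ≡ 11·10 = 110 ≡ 6 (mod 13).
    Then x = 19 + 760·6 = 4579, valid modulo lcm(760, 13) = 9880: x ≡ 4579 (mod 9880).
Verify against each original: 4579 mod 8 = 3, 4579 mod 5 = 4, 4579 mod 19 = 0, 4579 mod 13 = 3.

x ≡ 4579 (mod 9880).


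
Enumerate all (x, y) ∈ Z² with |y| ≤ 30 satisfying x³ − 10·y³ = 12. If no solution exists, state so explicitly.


The equation is x³ - 10y³ = 12. For fixed y, x³ = 10·y³ + 12, so a solution requires the RHS to be a perfect cube.
Strategy: iterate y from -30 to 30, compute RHS = 10·y³ + 12, and check whether it is a (positive or negative) perfect cube.
Check small values of y:
  y = 0: RHS = 12 is not a perfect cube.
  y = 1: RHS = 22 is not a perfect cube.
  y = -1: RHS = 2 is not a perfect cube.
  y = 2: RHS = 92 is not a perfect cube.
  y = -2: RHS = -68 is not a perfect cube.
  y = 3: RHS = 282 is not a perfect cube.
  y = -3: RHS = -258 is not a perfect cube.
Continuing the search up to |y| = 30 finds no solutions either.
No (x, y) in the scanned range satisfies the equation.

No integer solutions with |y| ≤ 30.


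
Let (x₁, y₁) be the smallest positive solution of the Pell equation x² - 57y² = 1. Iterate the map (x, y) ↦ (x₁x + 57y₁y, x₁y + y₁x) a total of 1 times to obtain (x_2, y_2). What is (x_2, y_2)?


Step 1: Find the fundamental solution (x₁, y₁) of x² - 57y² = 1.
  Expand √57 as a continued fraction. a₀ = ⌊√57⌋ = 7; iterate m_{k+1} = d_k·a_k − m_k, d_{k+1} = (57 − m_{k+1}²)/d_k, a_{k+1} = ⌊(a₀ + m_{k+1})/d_{k+1}⌋ (starting m₀ = 0, d₀ = 1), with convergents p_k = a_k·p_{k-1} + p_{k-2}, q_k = a_k·q_{k-1} + q_{k-2} (p₋₁ = 1, q₋₁ = 0):
  k = 0: a₀ = 7; p₀/q₀ = 7/1; p₀² − 57·q₀² = 49 − 57 = -8.
  k = 1: m = 7, d = 8, a = ⌊(7 + 7)/8⌋ = 1; p/q = (1·7 + 1)/(1·1 + 0) = 8/1; p² − 57·q² = 64 − 57 = 7.
  k = 2: m = 1, d = 7, a = ⌊(7 + 1)/7⌋ = 1; p/q = (1·8 + 7)/(1·1 + 1) = 15/2; p² − 57·q² = 225 − 228 = -3.
  k = 3: m = 6, d = 3, a = ⌊(7 + 6)/3⌋ = 4; p/q = (4·15 + 8)/(4·2 + 1) = 68/9; p² − 57·q² = 4624 − 4617 = 7.
  k = 4: m = 6, d = 7, a = ⌊(7 + 6)/7⌋ = 1; p/q = (1·68 + 15)/(1·9 + 2) = 83/11; p² − 57·q² = 6889 − 6897 = -8.
  k = 5: m = 1, d = 8, a = ⌊(7 + 1)/8⌋ = 1; p/q = (1·83 + 68)/(1·11 + 9) = 151/20; p² − 57·q² = 22801 − 22800 = 1.
  The first convergent with p² − 57·q² = 1 gives the fundamental solution (x₁, y₁) = (151, 20).
Step 2: Apply the recurrence (x_{n+1}, y_{n+1}) = (x₁x_n + 57y₁y_n, x₁y_n + y₁x_n) repeatedly.
  From (x_1, y_1) = (151, 20): x_2 = 151·151 + 57·20·20 = 45601; y_2 = 151·20 + 20·151 = 6040.
Step 3: Verify x_2² - 57·y_2² = 2079451201 - 2079451200 = 1 (should be 1). ✓

(x_1, y_1) = (151, 20); (x_2, y_2) = (45601, 6040).


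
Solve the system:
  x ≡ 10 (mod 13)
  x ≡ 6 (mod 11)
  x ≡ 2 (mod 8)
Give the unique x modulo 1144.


Moduli 13, 11, 8 are pairwise coprime; by CRT there is a unique solution modulo M = 13 · 11 · 8 = 1144.
Solve pairwise, accumulating the modulus:
  Start with x ≡ 10 (mod 13).
  Combine with x ≡ 6 (mod 11): since gcd(13, 11) = 1, we get a unique residue mod 143.
    Write x = 10 + 13·t and substitute into x ≡ 6 (mod 11): 13·t ≡ 6 − 10 = -4 (mod 11).
    Reduce coefficients mod 11: 2·t ≡ 7 (mod 11).
    The inverse of 2 mod 11 is 6 (since 2·6 = 12 = 1·11 + 1), so t ≡ 6·7 = 42 ≡ 9 (mod 11).
    Then x = 10 + 13·9 = 127, valid modulo lcm(13, 11) = 143: x ≡ 127 (mod 143).
  Combine with x ≡ 2 (mod 8): since gcd(143, 8) = 1, we get a unique residue mod 1144.
    Write x = 127 + 143·t and substitute into x ≡ 2 (mod 8): 143·t ≡ 2 − 127 = -125 (mod 8).
    Reduce coefficients mod 8: 7·t ≡ 3 (mod 8).
    The inverse of 7 mod 8 is 7 (since 7·7 = 49 = 6·8 + 1), so t ≡ 7·3 = 21 ≡ 5 (mod 8).
    Then x = 127 + 143·5 = 842, valid modulo lcm(143, 8) = 1144: x ≡ 842 (mod 1144).
Verify: 842 mod 13 = 10 ✓, 842 mod 11 = 6 ✓, 842 mod 8 = 2 ✓.

x ≡ 842 (mod 1144).


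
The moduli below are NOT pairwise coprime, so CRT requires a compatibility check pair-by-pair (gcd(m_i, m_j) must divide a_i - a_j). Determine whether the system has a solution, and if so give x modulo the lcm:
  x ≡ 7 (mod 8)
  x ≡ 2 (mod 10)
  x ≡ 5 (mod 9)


Moduli 8, 10, 9 are not pairwise coprime, so CRT works modulo lcm(m_i) when all pairwise compatibility conditions hold.
Pairwise compatibility: gcd(m_i, m_j) must divide a_i - a_j for every pair.
Merge one congruence at a time:
  Start: x ≡ 7 (mod 8).
  Combine with x ≡ 2 (mod 10): gcd(8, 10) = 2, and 2 - 7 = -5 is NOT divisible by 2.
    ⇒ system is inconsistent (no integer solution).

No solution (the system is inconsistent).


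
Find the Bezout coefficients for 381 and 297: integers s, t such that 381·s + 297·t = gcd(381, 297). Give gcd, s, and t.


Euclidean algorithm on (381, 297) — divide until remainder is 0:
  381 = 1 · 297 + 84
  297 = 3 · 84 + 45
  84 = 1 · 45 + 39
  45 = 1 · 39 + 6
  39 = 6 · 6 + 3
  6 = 2 · 3 + 0
gcd(381, 297) = 3.
Track Bezout coefficients alongside the remainders: start with r₀ = 381 = a·1 + b·0 (s = 1, t = 0) and r₁ = 297 = a·0 + b·1 (s = 0, t = 1); each new remainder r_{k+1} = r_{k-1} − q_k·r_k inherits s_{k+1} = s_{k-1} − q_k·s_k, t_{k+1} = t_{k-1} − q_k·t_k, so r_k = a·s_k + b·t_k at every step:
  q = 1: r = 84, s = 1 − 1·0 = 1, t = 0 − 1·1 = -1  (check: 381·1 + 297·(-1) = 84)
  q = 3: r = 45, s = 0 − 3·1 = -3, t = 1 − 3·(-1) = 4  (check: 381·(-3) + 297·4 = 45)
  q = 1: r = 39, s = 1 − 1·(-3) = 4, t = -1 − 1·4 = -5  (check: 381·4 + 297·(-5) = 39)
  q = 1: r = 6, s = -3 − 1·4 = -7, t = 4 − 1·(-5) = 9  (check: 381·(-7) + 297·9 = 6)
  q = 6: r = 3, s = 4 − 6·(-7) = 46, t = -5 − 6·9 = -59  (check: 381·46 + 297·(-59) = 3)
The row with r = 3 (the gcd) gives the Bezout coefficients s = 46, t = -59.
Result: 381 · (46) + 297 · (-59) = 3.

gcd(381, 297) = 3; s = 46, t = -59 (check: 381·46 + 297·(-59) = 3).


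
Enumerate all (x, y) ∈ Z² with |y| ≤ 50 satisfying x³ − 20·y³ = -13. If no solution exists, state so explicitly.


The equation is x³ - 20y³ = -13. For fixed y, x³ = 20·y³ − 13, so a solution requires the RHS to be a perfect cube.
Strategy: iterate y from -50 to 50, compute RHS = 20·y³ − 13, and check whether it is a (positive or negative) perfect cube.
Check small values of y:
  y = 0: RHS = -13 is not a perfect cube.
  y = 1: RHS = 7 is not a perfect cube.
  y = -1: RHS = -33 is not a perfect cube.
  y = 2: RHS = 147 is not a perfect cube.
  y = -2: RHS = -173 is not a perfect cube.
  y = 3: RHS = 527 is not a perfect cube.
  y = -3: RHS = -553 is not a perfect cube.
Continuing the search up to |y| = 50 finds no solutions either.
No (x, y) in the scanned range satisfies the equation.

No integer solutions with |y| ≤ 50.


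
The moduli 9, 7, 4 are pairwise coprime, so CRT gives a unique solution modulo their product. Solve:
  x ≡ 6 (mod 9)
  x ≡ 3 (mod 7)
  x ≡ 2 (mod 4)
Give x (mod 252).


Moduli 9, 7, 4 are pairwise coprime; by CRT there is a unique solution modulo M = 9 · 7 · 4 = 252.
Solve pairwise, accumulating the modulus:
  Start with x ≡ 6 (mod 9).
  Combine with x ≡ 3 (mod 7): since gcd(9, 7) = 1, we get a unique residue mod 63.
    Write x = 6 + 9·t and substitute into x ≡ 3 (mod 7): 9·t ≡ 3 − 6 = -3 (mod 7).
    Reduce coefficients mod 7: 2·t ≡ 4 (mod 7).
    The inverse of 2 mod 7 is 4 (since 2·4 = 8 = 1·7 + 1), so t ≡ 4·4 = 16 ≡ 2 (mod 7).
    Then x = 6 + 9·2 = 24, valid modulo lcm(9, 7) = 63: x ≡ 24 (mod 63).
  Combine with x ≡ 2 (mod 4): since gcd(63, 4) = 1, we get a unique residue mod 252.
    Write x = 24 + 63·t and substitute into x ≡ 2 (mod 4): 63·t ≡ 2 − 24 = -22 (mod 4).
    Reduce coefficients mod 4: 3·t ≡ 2 (mod 4).
    The inverse of 3 mod 4 is 3 (since 3·3 = 9 = 2·4 + 1), so t ≡ 3·2 = 6 ≡ 2 (mod 4).
    Then x = 24 + 63·2 = 150, valid modulo lcm(63, 4) = 252: x ≡ 150 (mod 252).
Verify: 150 mod 9 = 6 ✓, 150 mod 7 = 3 ✓, 150 mod 4 = 2 ✓.

x ≡ 150 (mod 252).


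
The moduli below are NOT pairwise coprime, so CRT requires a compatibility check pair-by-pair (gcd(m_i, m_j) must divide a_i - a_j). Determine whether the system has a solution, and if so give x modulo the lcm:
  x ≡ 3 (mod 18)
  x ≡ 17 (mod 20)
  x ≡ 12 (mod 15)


Moduli 18, 20, 15 are not pairwise coprime, so CRT works modulo lcm(m_i) when all pairwise compatibility conditions hold.
Pairwise compatibility: gcd(m_i, m_j) must divide a_i - a_j for every pair.
Merge one congruence at a time:
  Start: x ≡ 3 (mod 18).
  Combine with x ≡ 17 (mod 20): gcd(18, 20) = 2; 17 - 3 = 14, which IS divisible by 2, so compatible.
    Write x = 3 + 18·t and substitute into x ≡ 17 (mod 20): 18·t ≡ 17 − 3 = 14 (mod 20).
    Divide the congruence (and modulus) by g = 2: 9·t ≡ 7 (mod 10).
    The inverse of 9 mod 10 is 9 (since 9·9 = 81 = 8·10 + 1), so t ≡ 9·7 = 63 ≡ 3 (mod 10).
    Then x = 3 + 18·3 = 57, valid modulo lcm(18, 20) = 180: x ≡ 57 (mod 180).
  Combine with x ≡ 12 (mod 15): gcd(180, 15) = 15; 12 - 57 = -45, which IS divisible by 15, so compatible.
    Write x = 57 + 180·t and substitute into x ≡ 12 (mod 15): 180·t ≡ 12 − 57 = -45 (mod 15).
    Divide the congruence (and modulus) by g = 15: 12·t ≡ -3 (mod 1).
    Modulo 1 every t works; take t = 0.
    Then x = 57 + 180·0 = 57, valid modulo lcm(180, 15) = 180: x ≡ 57 (mod 180).
Verify: 57 mod 18 = 3, 57 mod 20 = 17, 57 mod 15 = 12.

x ≡ 57 (mod 180).


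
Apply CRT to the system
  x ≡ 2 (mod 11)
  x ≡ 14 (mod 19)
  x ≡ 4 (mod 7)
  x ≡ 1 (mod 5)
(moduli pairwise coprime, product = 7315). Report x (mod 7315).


Product of moduli M = 11 · 19 · 7 · 5 = 7315.
Merge one congruence at a time:
  Start: x ≡ 2 (mod 11).
  Combine with x ≡ 14 (mod 19); new modulus lcm = 209.
    Write x = 2 + 11·t and substitute into x ≡ 14 (mod 19): 11·t ≡ 14 − 2 = 12 (mod 19).
    The inverse of 11 mod 19 is 7 (since 11·7 = 77 = 4·19 + 1), so t ≡ 7·12 = 84 ≡ 8 (mod 19).
    Then x = 2 + 11·8 = 90, valid modulo lcm(11, 19) = 209: x ≡ 90 (mod 209).
  Combine with x ≡ 4 (mod 7); new modulus lcm = 1463.
    Write x = 90 + 209·t and substitute into x ≡ 4 (mod 7): 209·t ≡ 4 − 90 = -86 (mod 7).
    Reduce coefficients mod 7: 6·t ≡ 5 (mod 7).
    The inverse of 6 mod 7 is 6 (since 6·6 = 36 = 5·7 + 1), so t ≡ 6·5 = 30 ≡ 2 (mod 7).
    Then x = 90 + 209·2 = 508, valid modulo lcm(209, 7) = 1463: x ≡ 508 (mod 1463).
  Combine with x ≡ 1 (mod 5); new modulus lcm = 7315.
    Write x = 508 + 1463·t and substitute into x ≡ 1 (mod 5): 1463·t ≡ 1 − 508 = -507 (mod 5).
    Reduce coefficients mod 5: 3·t ≡ 3 (mod 5).
    The inverse of 3 mod 5 is 2 (since 3·2 = 6 = 1·5 + 1), so t ≡ 2·3 = 6 ≡ 1 (mod 5).
    Then x = 508 + 1463·1 = 1971, valid modulo lcm(1463, 5) = 7315: x ≡ 1971 (mod 7315).
Verify against each original: 1971 mod 11 = 2, 1971 mod 19 = 14, 1971 mod 7 = 4, 1971 mod 5 = 1.

x ≡ 1971 (mod 7315).


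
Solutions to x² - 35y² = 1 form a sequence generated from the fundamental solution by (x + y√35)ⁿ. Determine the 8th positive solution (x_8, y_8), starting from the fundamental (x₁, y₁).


Step 1: Find the fundamental solution (x₁, y₁) of x² - 35y² = 1.
  Expand √35 as a continued fraction. a₀ = ⌊√35⌋ = 5; iterate m_{k+1} = d_k·a_k − m_k, d_{k+1} = (35 − m_{k+1}²)/d_k, a_{k+1} = ⌊(a₀ + m_{k+1})/d_{k+1}⌋ (starting m₀ = 0, d₀ = 1), with convergents p_k = a_k·p_{k-1} + p_{k-2}, q_k = a_k·q_{k-1} + q_{k-2} (p₋₁ = 1, q₋₁ = 0):
  k = 0: a₀ = 5; p₀/q₀ = 5/1; p₀² − 35·q₀² = 25 − 35 = -10.
  k = 1: m = 5, d = 10, a = ⌊(5 + 5)/10⌋ = 1; p/q = (1·5 + 1)/(1·1 + 0) = 6/1; p² − 35·q² = 36 − 35 = 1.
  The first convergent with p² − 35·q² = 1 gives the fundamental solution (x₁, y₁) = (6, 1).
Step 2: Apply the recurrence (x_{n+1}, y_{n+1}) = (x₁x_n + 35y₁y_n, x₁y_n + y₁x_n) repeatedly.
  From (x_1, y_1) = (6, 1): x_2 = 6·6 + 35·1·1 = 71; y_2 = 6·1 + 1·6 = 12.
  From (x_2, y_2) = (71, 12): x_3 = 6·71 + 35·1·12 = 846; y_3 = 6·12 + 1·71 = 143.
  From (x_3, y_3) = (846, 143): x_4 = 6·846 + 35·1·143 = 10081; y_4 = 6·143 + 1·846 = 1704.
  From (x_4, y_4) = (10081, 1704): x_5 = 6·10081 + 35·1·1704 = 120126; y_5 = 6·1704 + 1·10081 = 20305.
  From (x_5, y_5) = (120126, 20305): x_6 = 6·120126 + 35·1·20305 = 1431431; y_6 = 6·20305 + 1·120126 = 241956.
  From (x_6, y_6) = (1431431, 241956): x_7 = 6·1431431 + 35·1·241956 = 17057046; y_7 = 6·241956 + 1·1431431 = 2883167.
  From (x_7, y_7) = (17057046, 2883167): x_8 = 6·17057046 + 35·1·2883167 = 203253121; y_8 = 6·2883167 + 1·17057046 = 34356048.
Step 3: Verify x_8² - 35·y_8² = 41311831196240641 - 41311831196240640 = 1 (should be 1). ✓

(x_1, y_1) = (6, 1); (x_8, y_8) = (203253121, 34356048).


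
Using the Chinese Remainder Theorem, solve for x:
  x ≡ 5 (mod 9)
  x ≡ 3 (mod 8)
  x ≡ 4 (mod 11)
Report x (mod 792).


Moduli 9, 8, 11 are pairwise coprime; by CRT there is a unique solution modulo M = 9 · 8 · 11 = 792.
Solve pairwise, accumulating the modulus:
  Start with x ≡ 5 (mod 9).
  Combine with x ≡ 3 (mod 8): since gcd(9, 8) = 1, we get a unique residue mod 72.
    Write x = 5 + 9·t and substitute into x ≡ 3 (mod 8): 9·t ≡ 3 − 5 = -2 (mod 8).
    Reduce coefficients mod 8: 1·t ≡ 6 (mod 8).
    So t ≡ 6 (mod 8).
    Then x = 5 + 9·6 = 59, valid modulo lcm(9, 8) = 72: x ≡ 59 (mod 72).
  Combine with x ≡ 4 (mod 11): since gcd(72, 11) = 1, we get a unique residue mod 792.
    Write x = 59 + 72·t and substitute into x ≡ 4 (mod 11): 72·t ≡ 4 − 59 = -55 (mod 11).
    Reduce coefficients mod 11: 6·t ≡ 0 (mod 11).
    The inverse of 6 mod 11 is 2 (since 6·2 = 12 = 1·11 + 1), so t ≡ 2·0 = 0 ≡ 0 (mod 11).
    Then x = 59 + 72·0 = 59, valid modulo lcm(72, 11) = 792: x ≡ 59 (mod 792).
Verify: 59 mod 9 = 5 ✓, 59 mod 8 = 3 ✓, 59 mod 11 = 4 ✓.

x ≡ 59 (mod 792).


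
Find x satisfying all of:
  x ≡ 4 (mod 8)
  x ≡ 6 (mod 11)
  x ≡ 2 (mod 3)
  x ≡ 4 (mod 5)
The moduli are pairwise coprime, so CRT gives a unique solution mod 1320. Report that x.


Product of moduli M = 8 · 11 · 3 · 5 = 1320.
Merge one congruence at a time:
  Start: x ≡ 4 (mod 8).
  Combine with x ≡ 6 (mod 11); new modulus lcm = 88.
    Write x = 4 + 8·t and substitute into x ≡ 6 (mod 11): 8·t ≡ 6 − 4 = 2 (mod 11).
    The inverse of 8 mod 11 is 7 (since 8·7 = 56 = 5·11 + 1), so t ≡ 7·2 = 14 ≡ 3 (mod 11).
    Then x = 4 + 8·3 = 28, valid modulo lcm(8, 11) = 88: x ≡ 28 (mod 88).
  Combine with x ≡ 2 (mod 3); new modulus lcm = 264.
    Write x = 28 + 88·t and substitute into x ≡ 2 (mod 3): 88·t ≡ 2 − 28 = -26 (mod 3).
    Reduce coefficients mod 3: 1·t ≡ 1 (mod 3).
    So t ≡ 1 (mod 3).
    Then x = 28 + 88·1 = 116, valid modulo lcm(88, 3) = 264: x ≡ 116 (mod 264).
  Combine with x ≡ 4 (mod 5); new modulus lcm = 1320.
    Write x = 116 + 264·t and substitute into x ≡ 4 (mod 5): 264·t ≡ 4 − 116 = -112 (mod 5).
    Reduce coefficients mod 5: 4·t ≡ 3 (mod 5).
    The inverse of 4 mod 5 is 4 (since 4·4 = 16 = 3·5 + 1), so t ≡ 4·3 = 12 ≡ 2 (mod 5).
    Then x = 116 + 264·2 = 644, valid modulo lcm(264, 5) = 1320: x ≡ 644 (mod 1320).
Verify against each original: 644 mod 8 = 4, 644 mod 11 = 6, 644 mod 3 = 2, 644 mod 5 = 4.

x ≡ 644 (mod 1320).


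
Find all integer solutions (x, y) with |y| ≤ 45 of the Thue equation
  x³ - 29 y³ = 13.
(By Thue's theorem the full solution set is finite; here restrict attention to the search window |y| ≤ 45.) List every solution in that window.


The equation is x³ - 29y³ = 13. For fixed y, x³ = 29·y³ + 13, so a solution requires the RHS to be a perfect cube.
Strategy: iterate y from -45 to 45, compute RHS = 29·y³ + 13, and check whether it is a (positive or negative) perfect cube.
Check small values of y:
  y = 0: RHS = 13 is not a perfect cube.
  y = 1: RHS = 42 is not a perfect cube.
  y = -1: RHS = -16 is not a perfect cube.
  y = 2: RHS = 245 is not a perfect cube.
  y = -2: RHS = -219 is not a perfect cube.
  y = 3: RHS = 796 is not a perfect cube.
  y = -3: RHS = -770 is not a perfect cube.
Continuing the search up to |y| = 45 finds no solutions either.
No (x, y) in the scanned range satisfies the equation.

No integer solutions with |y| ≤ 45.


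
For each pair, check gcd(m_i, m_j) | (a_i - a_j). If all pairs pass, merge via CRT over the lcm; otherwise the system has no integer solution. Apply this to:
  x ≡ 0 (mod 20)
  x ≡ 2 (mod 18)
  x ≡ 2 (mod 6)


Moduli 20, 18, 6 are not pairwise coprime, so CRT works modulo lcm(m_i) when all pairwise compatibility conditions hold.
Pairwise compatibility: gcd(m_i, m_j) must divide a_i - a_j for every pair.
Merge one congruence at a time:
  Start: x ≡ 0 (mod 20).
  Combine with x ≡ 2 (mod 18): gcd(20, 18) = 2; 2 - 0 = 2, which IS divisible by 2, so compatible.
    Write x = 0 + 20·t and substitute into x ≡ 2 (mod 18): 20·t ≡ 2 − 0 = 2 (mod 18).
    Divide the congruence (and modulus) by g = 2: 10·t ≡ 1 (mod 9).
    Reduce coefficients mod 9: 1·t ≡ 1 (mod 9).
    So t ≡ 1 (mod 9).
    Then x = 0 + 20·1 = 20, valid modulo lcm(20, 18) = 180: x ≡ 20 (mod 180).
  Combine with x ≡ 2 (mod 6): gcd(180, 6) = 6; 2 - 20 = -18, which IS divisible by 6, so compatible.
    Write x = 20 + 180·t and substitute into x ≡ 2 (mod 6): 180·t ≡ 2 − 20 = -18 (mod 6).
    Divide the congruence (and modulus) by g = 6: 30·t ≡ -3 (mod 1).
    Modulo 1 every t works; take t = 0.
    Then x = 20 + 180·0 = 20, valid modulo lcm(180, 6) = 180: x ≡ 20 (mod 180).
Verify: 20 mod 20 = 0, 20 mod 18 = 2, 20 mod 6 = 2.

x ≡ 20 (mod 180).


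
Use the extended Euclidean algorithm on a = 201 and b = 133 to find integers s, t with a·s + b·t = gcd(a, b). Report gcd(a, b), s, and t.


Euclidean algorithm on (201, 133) — divide until remainder is 0:
  201 = 1 · 133 + 68
  133 = 1 · 68 + 65
  68 = 1 · 65 + 3
  65 = 21 · 3 + 2
  3 = 1 · 2 + 1
  2 = 2 · 1 + 0
gcd(201, 133) = 1.
Track Bezout coefficients alongside the remainders: start with r₀ = 201 = a·1 + b·0 (s = 1, t = 0) and r₁ = 133 = a·0 + b·1 (s = 0, t = 1); each new remainder r_{k+1} = r_{k-1} − q_k·r_k inherits s_{k+1} = s_{k-1} − q_k·s_k, t_{k+1} = t_{k-1} − q_k·t_k, so r_k = a·s_k + b·t_k at every step:
  q = 1: r = 68, s = 1 − 1·0 = 1, t = 0 − 1·1 = -1  (check: 201·1 + 133·(-1) = 68)
  q = 1: r = 65, s = 0 − 1·1 = -1, t = 1 − 1·(-1) = 2  (check: 201·(-1) + 133·2 = 65)
  q = 1: r = 3, s = 1 − 1·(-1) = 2, t = -1 − 1·2 = -3  (check: 201·2 + 133·(-3) = 3)
  q = 21: r = 2, s = -1 − 21·2 = -43, t = 2 − 21·(-3) = 65  (check: 201·(-43) + 133·65 = 2)
  q = 1: r = 1, s = 2 − 1·(-43) = 45, t = -3 − 1·65 = -68  (check: 201·45 + 133·(-68) = 1)
The row with r = 1 (the gcd) gives the Bezout coefficients s = 45, t = -68.
Result: 201 · (45) + 133 · (-68) = 1.

gcd(201, 133) = 1; s = 45, t = -68 (check: 201·45 + 133·(-68) = 1).


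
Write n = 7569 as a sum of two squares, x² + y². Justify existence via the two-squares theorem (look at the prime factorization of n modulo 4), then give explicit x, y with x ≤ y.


Step 1: Factor n = 7569 = 3^2 · 29^2.
Step 2: Check the mod-4 condition on each prime factor: 3 ≡ 3 (mod 4), exponent 2 (must be even); 29 ≡ 1 (mod 4), exponent 2.
All primes ≡ 3 (mod 4) appear to even exponent (or don't appear), so by the two-squares theorem n IS expressible as a sum of two squares.
Step 3: Build a representation. Group n = k² · m with k = 3 and m = 29 · 29 = 841 (a product of primes ≡ 1 (mod 4)); a representation of m scales to one of n via (k·x)² + (k·y)² = k²(x² + y²). Each prime p ≡ 1 (mod 4) is itself a sum of two squares; find a² by testing p − a² for a perfect square:
  29: 29 − 1² = 28, 29 − 2² = 25 = 5² ⇒ 29 = 2² + 5².
  Combine using the Brahmagupta–Fibonacci identity (a² + b²)(c² + d²) = (ac − bd)² + (ad + bc)² = (ac + bd)² + (ad − bc)²:
  29 · 29 = 841: from (2² + 5²)(2² + 5²), take (2·2 − 5·5, 2·5 + 5·2) = (4 − 25, 10 + 10) = (-21, 20); dropping signs (only squares matter) gives (21, 20); check 21² + 20² = 441 + 400 = 841 ✓.
  Scale by k = 3: (3·21, 3·20) = (63, 60).
Step 4: Order so x ≤ y and verify: 60² + 63² = 3600 + 3969 = 7569 = n. ✓

n = 7569 = 60² + 63² (one valid representation with x ≤ y).


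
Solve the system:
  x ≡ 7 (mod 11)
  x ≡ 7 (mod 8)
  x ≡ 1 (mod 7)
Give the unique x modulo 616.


Moduli 11, 8, 7 are pairwise coprime; by CRT there is a unique solution modulo M = 11 · 8 · 7 = 616.
Solve pairwise, accumulating the modulus:
  Start with x ≡ 7 (mod 11).
  Combine with x ≡ 7 (mod 8): since gcd(11, 8) = 1, we get a unique residue mod 88.
    Write x = 7 + 11·t and substitute into x ≡ 7 (mod 8): 11·t ≡ 7 − 7 = 0 (mod 8).
    Reduce coefficients mod 8: 3·t ≡ 0 (mod 8).
    The inverse of 3 mod 8 is 3 (since 3·3 = 9 = 1·8 + 1), so t ≡ 3·0 = 0 ≡ 0 (mod 8).
    Then x = 7 + 11·0 = 7, valid modulo lcm(11, 8) = 88: x ≡ 7 (mod 88).
  Combine with x ≡ 1 (mod 7): since gcd(88, 7) = 1, we get a unique residue mod 616.
    Write x = 7 + 88·t and substitute into x ≡ 1 (mod 7): 88·t ≡ 1 − 7 = -6 (mod 7).
    Reduce coefficients mod 7: 4·t ≡ 1 (mod 7).
    The inverse of 4 mod 7 is 2 (since 4·2 = 8 = 1·7 + 1), so t ≡ 2·1 = 2 ≡ 2 (mod 7).
    Then x = 7 + 88·2 = 183, valid modulo lcm(88, 7) = 616: x ≡ 183 (mod 616).
Verify: 183 mod 11 = 7 ✓, 183 mod 8 = 7 ✓, 183 mod 7 = 1 ✓.

x ≡ 183 (mod 616).


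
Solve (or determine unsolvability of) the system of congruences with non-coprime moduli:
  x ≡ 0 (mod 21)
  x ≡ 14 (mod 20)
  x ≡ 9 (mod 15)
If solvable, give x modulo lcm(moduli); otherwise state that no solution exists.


Moduli 21, 20, 15 are not pairwise coprime, so CRT works modulo lcm(m_i) when all pairwise compatibility conditions hold.
Pairwise compatibility: gcd(m_i, m_j) must divide a_i - a_j for every pair.
Merge one congruence at a time:
  Start: x ≡ 0 (mod 21).
  Combine with x ≡ 14 (mod 20): gcd(21, 20) = 1; 14 - 0 = 14, which IS divisible by 1, so compatible.
    Write x = 0 + 21·t and substitute into x ≡ 14 (mod 20): 21·t ≡ 14 − 0 = 14 (mod 20).
    Reduce coefficients mod 20: 1·t ≡ 14 (mod 20).
    So t ≡ 14 (mod 20).
    Then x = 0 + 21·14 = 294, valid modulo lcm(21, 20) = 420: x ≡ 294 (mod 420).
  Combine with x ≡ 9 (mod 15): gcd(420, 15) = 15; 9 - 294 = -285, which IS divisible by 15, so compatible.
    Write x = 294 + 420·t and substitute into x ≡ 9 (mod 15): 420·t ≡ 9 − 294 = -285 (mod 15).
    Divide the congruence (and modulus) by g = 15: 28·t ≡ -19 (mod 1).
    Modulo 1 every t works; take t = 0.
    Then x = 294 + 420·0 = 294, valid modulo lcm(420, 15) = 420: x ≡ 294 (mod 420).
Verify: 294 mod 21 = 0, 294 mod 20 = 14, 294 mod 15 = 9.

x ≡ 294 (mod 420).


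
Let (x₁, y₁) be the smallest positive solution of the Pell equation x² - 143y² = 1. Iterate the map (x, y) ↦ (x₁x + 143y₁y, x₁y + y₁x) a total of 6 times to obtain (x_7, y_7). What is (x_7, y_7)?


Step 1: Find the fundamental solution (x₁, y₁) of x² - 143y² = 1.
  Expand √143 as a continued fraction. a₀ = ⌊√143⌋ = 11; iterate m_{k+1} = d_k·a_k − m_k, d_{k+1} = (143 − m_{k+1}²)/d_k, a_{k+1} = ⌊(a₀ + m_{k+1})/d_{k+1}⌋ (starting m₀ = 0, d₀ = 1), with convergents p_k = a_k·p_{k-1} + p_{k-2}, q_k = a_k·q_{k-1} + q_{k-2} (p₋₁ = 1, q₋₁ = 0):
  k = 0: a₀ = 11; p₀/q₀ = 11/1; p₀² − 143·q₀² = 121 − 143 = -22.
  k = 1: m = 11, d = 22, a = ⌊(11 + 11)/22⌋ = 1; p/q = (1·11 + 1)/(1·1 + 0) = 12/1; p² − 143·q² = 144 − 143 = 1.
  The first convergent with p² − 143·q² = 1 gives the fundamental solution (x₁, y₁) = (12, 1).
Step 2: Apply the recurrence (x_{n+1}, y_{n+1}) = (x₁x_n + 143y₁y_n, x₁y_n + y₁x_n) repeatedly.
  From (x_1, y_1) = (12, 1): x_2 = 12·12 + 143·1·1 = 287; y_2 = 12·1 + 1·12 = 24.
  From (x_2, y_2) = (287, 24): x_3 = 12·287 + 143·1·24 = 6876; y_3 = 12·24 + 1·287 = 575.
  From (x_3, y_3) = (6876, 575): x_4 = 12·6876 + 143·1·575 = 164737; y_4 = 12·575 + 1·6876 = 13776.
  From (x_4, y_4) = (164737, 13776): x_5 = 12·164737 + 143·1·13776 = 3946812; y_5 = 12·13776 + 1·164737 = 330049.
  From (x_5, y_5) = (3946812, 330049): x_6 = 12·3946812 + 143·1·330049 = 94558751; y_6 = 12·330049 + 1·3946812 = 7907400.
  From (x_6, y_6) = (94558751, 7907400): x_7 = 12·94558751 + 143·1·7907400 = 2265463212; y_7 = 12·7907400 + 1·94558751 = 189447551.
Step 3: Verify x_7² - 143·y_7² = 5132323564925356944 - 5132323564925356943 = 1 (should be 1). ✓

(x_1, y_1) = (12, 1); (x_7, y_7) = (2265463212, 189447551).


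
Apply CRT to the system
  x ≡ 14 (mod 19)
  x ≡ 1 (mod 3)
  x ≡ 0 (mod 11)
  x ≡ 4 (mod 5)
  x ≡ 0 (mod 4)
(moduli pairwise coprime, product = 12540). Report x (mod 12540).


Product of moduli M = 19 · 3 · 11 · 5 · 4 = 12540.
Merge one congruence at a time:
  Start: x ≡ 14 (mod 19).
  Combine with x ≡ 1 (mod 3); new modulus lcm = 57.
    Write x = 14 + 19·t and substitute into x ≡ 1 (mod 3): 19·t ≡ 1 − 14 = -13 (mod 3).
    Reduce coefficients mod 3: 1·t ≡ 2 (mod 3).
    So t ≡ 2 (mod 3).
    Then x = 14 + 19·2 = 52, valid modulo lcm(19, 3) = 57: x ≡ 52 (mod 57).
  Combine with x ≡ 0 (mod 11); new modulus lcm = 627.
    Write x = 52 + 57·t and substitute into x ≡ 0 (mod 11): 57·t ≡ 0 − 52 = -52 (mod 11).
    Reduce coefficients mod 11: 2·t ≡ 3 (mod 11).
    The inverse of 2 mod 11 is 6 (since 2·6 = 12 = 1·11 + 1), so t ≡ 6·3 = 18 ≡ 7 (mod 11).
    Then x = 52 + 57·7 = 451, valid modulo lcm(57, 11) = 627: x ≡ 451 (mod 627).
  Combine with x ≡ 4 (mod 5); new modulus lcm = 3135.
    Write x = 451 + 627·t and substitute into x ≡ 4 (mod 5): 627·t ≡ 4 − 451 = -447 (mod 5).
    Reduce coefficients mod 5: 2·t ≡ 3 (mod 5).
    The inverse of 2 mod 5 is 3 (since 2·3 = 6 = 1·5 + 1), so t ≡ 3·3 = 9 ≡ 4 (mod 5).
    Then x = 451 + 627·4 = 2959, valid modulo lcm(627, 5) = 3135: x ≡ 2959 (mod 3135).
  Combine with x ≡ 0 (mod 4); new modulus lcm = 12540.
    Write x = 2959 + 3135·t and substitute into x ≡ 0 (mod 4): 3135·t ≡ 0 − 2959 = -2959 (mod 4).
    Reduce coefficients mod 4: 3·t ≡ 1 (mod 4).
    The inverse of 3 mod 4 is 3 (since 3·3 = 9 = 2·4 + 1), so t ≡ 3·1 = 3 ≡ 3 (mod 4).
    Then x = 2959 + 3135·3 = 12364, valid modulo lcm(3135, 4) = 12540: x ≡ 12364 (mod 12540).
Verify against each original: 12364 mod 19 = 14, 12364 mod 3 = 1, 12364 mod 11 = 0, 12364 mod 5 = 4, 12364 mod 4 = 0.

x ≡ 12364 (mod 12540).


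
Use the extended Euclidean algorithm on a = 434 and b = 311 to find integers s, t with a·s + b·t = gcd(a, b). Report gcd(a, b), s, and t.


Euclidean algorithm on (434, 311) — divide until remainder is 0:
  434 = 1 · 311 + 123
  311 = 2 · 123 + 65
  123 = 1 · 65 + 58
  65 = 1 · 58 + 7
  58 = 8 · 7 + 2
  7 = 3 · 2 + 1
  2 = 2 · 1 + 0
gcd(434, 311) = 1.
Track Bezout coefficients alongside the remainders: start with r₀ = 434 = a·1 + b·0 (s = 1, t = 0) and r₁ = 311 = a·0 + b·1 (s = 0, t = 1); each new remainder r_{k+1} = r_{k-1} − q_k·r_k inherits s_{k+1} = s_{k-1} − q_k·s_k, t_{k+1} = t_{k-1} − q_k·t_k, so r_k = a·s_k + b·t_k at every step:
  q = 1: r = 123, s = 1 − 1·0 = 1, t = 0 − 1·1 = -1  (check: 434·1 + 311·(-1) = 123)
  q = 2: r = 65, s = 0 − 2·1 = -2, t = 1 − 2·(-1) = 3  (check: 434·(-2) + 311·3 = 65)
  q = 1: r = 58, s = 1 − 1·(-2) = 3, t = -1 − 1·3 = -4  (check: 434·3 + 311·(-4) = 58)
  q = 1: r = 7, s = -2 − 1·3 = -5, t = 3 − 1·(-4) = 7  (check: 434·(-5) + 311·7 = 7)
  q = 8: r = 2, s = 3 − 8·(-5) = 43, t = -4 − 8·7 = -60  (check: 434·43 + 311·(-60) = 2)
  q = 3: r = 1, s = -5 − 3·43 = -134, t = 7 − 3·(-60) = 187  (check: 434·(-134) + 311·187 = 1)
The row with r = 1 (the gcd) gives the Bezout coefficients s = -134, t = 187.
Result: 434 · (-134) + 311 · (187) = 1.

gcd(434, 311) = 1; s = -134, t = 187 (check: 434·(-134) + 311·187 = 1).


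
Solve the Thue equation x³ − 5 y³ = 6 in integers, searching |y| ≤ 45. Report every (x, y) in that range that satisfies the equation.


The equation is x³ - 5y³ = 6. For fixed y, x³ = 5·y³ + 6, so a solution requires the RHS to be a perfect cube.
Strategy: iterate y from -45 to 45, compute RHS = 5·y³ + 6, and check whether it is a (positive or negative) perfect cube.
Check small values of y:
  y = 0: RHS = 6 is not a perfect cube.
  y = 1: RHS = 11 is not a perfect cube.
  y = -1: RHS = 1 = (1)³ ⇒ x = 1 works.
  y = 2: RHS = 46 is not a perfect cube.
  y = -2: RHS = -34 is not a perfect cube.
  y = 3: RHS = 141 is not a perfect cube.
  y = -3: RHS = -129 is not a perfect cube.
Continuing the search up to |y| = 45 finds no further solutions beyond those listed.
Collected solutions: (1, -1).

Solutions (with |y| ≤ 45): (1, -1).


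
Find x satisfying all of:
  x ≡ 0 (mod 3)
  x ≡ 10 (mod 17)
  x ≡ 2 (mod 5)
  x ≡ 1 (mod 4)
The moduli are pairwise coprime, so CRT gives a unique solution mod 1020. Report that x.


Product of moduli M = 3 · 17 · 5 · 4 = 1020.
Merge one congruence at a time:
  Start: x ≡ 0 (mod 3).
  Combine with x ≡ 10 (mod 17); new modulus lcm = 51.
    Write x = 0 + 3·t and substitute into x ≡ 10 (mod 17): 3·t ≡ 10 − 0 = 10 (mod 17).
    The inverse of 3 mod 17 is 6 (since 3·6 = 18 = 1·17 + 1), so t ≡ 6·10 = 60 ≡ 9 (mod 17).
    Then x = 0 + 3·9 = 27, valid modulo lcm(3, 17) = 51: x ≡ 27 (mod 51).
  Combine with x ≡ 2 (mod 5); new modulus lcm = 255.
    Write x = 27 + 51·t and substitute into x ≡ 2 (mod 5): 51·t ≡ 2 − 27 = -25 (mod 5).
    Reduce coefficients mod 5: 1·t ≡ 0 (mod 5).
    So t ≡ 0 (mod 5).
    Then x = 27 + 51·0 = 27, valid modulo lcm(51, 5) = 255: x ≡ 27 (mod 255).
  Combine with x ≡ 1 (mod 4); new modulus lcm = 1020.
    Write x = 27 + 255·t and substitute into x ≡ 1 (mod 4): 255·t ≡ 1 − 27 = -26 (mod 4).
    Reduce coefficients mod 4: 3·t ≡ 2 (mod 4).
    The inverse of 3 mod 4 is 3 (since 3·3 = 9 = 2·4 + 1), so t ≡ 3·2 = 6 ≡ 2 (mod 4).
    Then x = 27 + 255·2 = 537, valid modulo lcm(255, 4) = 1020: x ≡ 537 (mod 1020).
Verify against each original: 537 mod 3 = 0, 537 mod 17 = 10, 537 mod 5 = 2, 537 mod 4 = 1.

x ≡ 537 (mod 1020).


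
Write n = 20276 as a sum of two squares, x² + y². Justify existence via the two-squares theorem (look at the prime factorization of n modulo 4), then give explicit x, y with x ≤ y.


Step 1: Factor n = 20276 = 2^2 · 37 · 137.
Step 2: Check the mod-4 condition on each prime factor: 2 = 2 (special); 37 ≡ 1 (mod 4), exponent 1; 137 ≡ 1 (mod 4), exponent 1.
All primes ≡ 3 (mod 4) appear to even exponent (or don't appear), so by the two-squares theorem n IS expressible as a sum of two squares.
Step 3: Build a representation. Group n = k² · m with k = 2 and m = 37 · 137 = 5069 (a product of primes ≡ 1 (mod 4)); a representation of m scales to one of n via (k·x)² + (k·y)² = k²(x² + y²). Each prime p ≡ 1 (mod 4) is itself a sum of two squares; find a² by testing p − a² for a perfect square:
  37: 37 − 1² = 36 = 6² ⇒ 37 = 1² + 6².
  137: 137 − 1² = 136, 137 − 2² = 133, 137 − 3² = 128, 137 − 4² = 121 = 11² ⇒ 137 = 4² + 11².
  Combine using the Brahmagupta–Fibonacci identity (a² + b²)(c² + d²) = (ac − bd)² + (ad + bc)² = (ac + bd)² + (ad − bc)²:
  37 · 137 = 5069: from (1² + 6²)(4² + 11²), take (1·4 − 6·11, 1·11 + 6·4) = (4 − 66, 11 + 24) = (-62, 35); dropping signs (only squares matter) gives (62, 35); check 62² + 35² = 3844 + 1225 = 5069 ✓.
  Scale by k = 2: (2·62, 2·35) = (124, 70).
Step 4: Order so x ≤ y and verify: 70² + 124² = 4900 + 15376 = 20276 = n. ✓

n = 20276 = 70² + 124² (one valid representation with x ≤ y).


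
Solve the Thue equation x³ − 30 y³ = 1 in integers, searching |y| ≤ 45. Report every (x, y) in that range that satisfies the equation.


The equation is x³ - 30y³ = 1. For fixed y, x³ = 30·y³ + 1, so a solution requires the RHS to be a perfect cube.
Strategy: iterate y from -45 to 45, compute RHS = 30·y³ + 1, and check whether it is a (positive or negative) perfect cube.
Check small values of y:
  y = 0: RHS = 1 = (1)³ ⇒ x = 1 works.
  y = 1: RHS = 31 is not a perfect cube.
  y = -1: RHS = -29 is not a perfect cube.
  y = 2: RHS = 241 is not a perfect cube.
  y = -2: RHS = -239 is not a perfect cube.
  y = 3: RHS = 811 is not a perfect cube.
  y = -3: RHS = -809 is not a perfect cube.
Continuing the search up to |y| = 45 finds no further solutions beyond those listed.
Collected solutions: (1, 0).

Solutions (with |y| ≤ 45): (1, 0).


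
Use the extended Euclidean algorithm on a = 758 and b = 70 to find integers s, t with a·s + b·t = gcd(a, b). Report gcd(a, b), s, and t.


Euclidean algorithm on (758, 70) — divide until remainder is 0:
  758 = 10 · 70 + 58
  70 = 1 · 58 + 12
  58 = 4 · 12 + 10
  12 = 1 · 10 + 2
  10 = 5 · 2 + 0
gcd(758, 70) = 2.
Track Bezout coefficients alongside the remainders: start with r₀ = 758 = a·1 + b·0 (s = 1, t = 0) and r₁ = 70 = a·0 + b·1 (s = 0, t = 1); each new remainder r_{k+1} = r_{k-1} − q_k·r_k inherits s_{k+1} = s_{k-1} − q_k·s_k, t_{k+1} = t_{k-1} − q_k·t_k, so r_k = a·s_k + b·t_k at every step:
  q = 10: r = 58, s = 1 − 10·0 = 1, t = 0 − 10·1 = -10  (check: 758·1 + 70·(-10) = 58)
  q = 1: r = 12, s = 0 − 1·1 = -1, t = 1 − 1·(-10) = 11  (check: 758·(-1) + 70·11 = 12)
  q = 4: r = 10, s = 1 − 4·(-1) = 5, t = -10 − 4·11 = -54  (check: 758·5 + 70·(-54) = 10)
  q = 1: r = 2, s = -1 − 1·5 = -6, t = 11 − 1·(-54) = 65  (check: 758·(-6) + 70·65 = 2)
The row with r = 2 (the gcd) gives the Bezout coefficients s = -6, t = 65.
Result: 758 · (-6) + 70 · (65) = 2.

gcd(758, 70) = 2; s = -6, t = 65 (check: 758·(-6) + 70·65 = 2).


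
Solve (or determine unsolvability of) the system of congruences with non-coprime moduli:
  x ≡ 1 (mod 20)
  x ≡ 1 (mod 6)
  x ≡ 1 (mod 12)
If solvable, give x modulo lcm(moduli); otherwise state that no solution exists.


Moduli 20, 6, 12 are not pairwise coprime, so CRT works modulo lcm(m_i) when all pairwise compatibility conditions hold.
Pairwise compatibility: gcd(m_i, m_j) must divide a_i - a_j for every pair.
Merge one congruence at a time:
  Start: x ≡ 1 (mod 20).
  Combine with x ≡ 1 (mod 6): gcd(20, 6) = 2; 1 - 1 = 0, which IS divisible by 2, so compatible.
    Write x = 1 + 20·t and substitute into x ≡ 1 (mod 6): 20·t ≡ 1 − 1 = 0 (mod 6).
    Divide the congruence (and modulus) by g = 2: 10·t ≡ 0 (mod 3).
    Reduce coefficients mod 3: 1·t ≡ 0 (mod 3).
    So t ≡ 0 (mod 3).
    Then x = 1 + 20·0 = 1, valid modulo lcm(20, 6) = 60: x ≡ 1 (mod 60).
  Combine with x ≡ 1 (mod 12): gcd(60, 12) = 12; 1 - 1 = 0, which IS divisible by 12, so compatible.
    Write x = 1 + 60·t and substitute into x ≡ 1 (mod 12): 60·t ≡ 1 − 1 = 0 (mod 12).
    Divide the congruence (and modulus) by g = 12: 5·t ≡ 0 (mod 1).
    Modulo 1 every t works; take t = 0.
    Then x = 1 + 60·0 = 1, valid modulo lcm(60, 12) = 60: x ≡ 1 (mod 60).
Verify: 1 mod 20 = 1, 1 mod 6 = 1, 1 mod 12 = 1.

x ≡ 1 (mod 60).


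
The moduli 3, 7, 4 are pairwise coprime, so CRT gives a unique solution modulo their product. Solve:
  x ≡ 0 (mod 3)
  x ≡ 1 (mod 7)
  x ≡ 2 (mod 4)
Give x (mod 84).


Moduli 3, 7, 4 are pairwise coprime; by CRT there is a unique solution modulo M = 3 · 7 · 4 = 84.
Solve pairwise, accumulating the modulus:
  Start with x ≡ 0 (mod 3).
  Combine with x ≡ 1 (mod 7): since gcd(3, 7) = 1, we get a unique residue mod 21.
    Write x = 0 + 3·t and substitute into x ≡ 1 (mod 7): 3·t ≡ 1 − 0 = 1 (mod 7).
    The inverse of 3 mod 7 is 5 (since 3·5 = 15 = 2·7 + 1), so t ≡ 5·1 = 5 ≡ 5 (mod 7).
    Then x = 0 + 3·5 = 15, valid modulo lcm(3, 7) = 21: x ≡ 15 (mod 21).
  Combine with x ≡ 2 (mod 4): since gcd(21, 4) = 1, we get a unique residue mod 84.
    Write x = 15 + 21·t and substitute into x ≡ 2 (mod 4): 21·t ≡ 2 − 15 = -13 (mod 4).
    Reduce coefficients mod 4: 1·t ≡ 3 (mod 4).
    So t ≡ 3 (mod 4).
    Then x = 15 + 21·3 = 78, valid modulo lcm(21, 4) = 84: x ≡ 78 (mod 84).
Verify: 78 mod 3 = 0 ✓, 78 mod 7 = 1 ✓, 78 mod 4 = 2 ✓.

x ≡ 78 (mod 84).


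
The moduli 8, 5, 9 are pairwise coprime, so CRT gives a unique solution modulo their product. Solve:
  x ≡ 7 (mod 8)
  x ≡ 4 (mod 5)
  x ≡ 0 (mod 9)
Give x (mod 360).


Moduli 8, 5, 9 are pairwise coprime; by CRT there is a unique solution modulo M = 8 · 5 · 9 = 360.
Solve pairwise, accumulating the modulus:
  Start with x ≡ 7 (mod 8).
  Combine with x ≡ 4 (mod 5): since gcd(8, 5) = 1, we get a unique residue mod 40.
    Write x = 7 + 8·t and substitute into x ≡ 4 (mod 5): 8·t ≡ 4 − 7 = -3 (mod 5).
    Reduce coefficients mod 5: 3·t ≡ 2 (mod 5).
    The inverse of 3 mod 5 is 2 (since 3·2 = 6 = 1·5 + 1), so t ≡ 2·2 = 4 ≡ 4 (mod 5).
    Then x = 7 + 8·4 = 39, valid modulo lcm(8, 5) = 40: x ≡ 39 (mod 40).
  Combine with x ≡ 0 (mod 9): since gcd(40, 9) = 1, we get a unique residue mod 360.
    Write x = 39 + 40·t and substitute into x ≡ 0 (mod 9): 40·t ≡ 0 − 39 = -39 (mod 9).
    Reduce coefficients mod 9: 4·t ≡ 6 (mod 9).
    The inverse of 4 mod 9 is 7 (since 4·7 = 28 = 3·9 + 1), so t ≡ 7·6 = 42 ≡ 6 (mod 9).
    Then x = 39 + 40·6 = 279, valid modulo lcm(40, 9) = 360: x ≡ 279 (mod 360).
Verify: 279 mod 8 = 7 ✓, 279 mod 5 = 4 ✓, 279 mod 9 = 0 ✓.

x ≡ 279 (mod 360).
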